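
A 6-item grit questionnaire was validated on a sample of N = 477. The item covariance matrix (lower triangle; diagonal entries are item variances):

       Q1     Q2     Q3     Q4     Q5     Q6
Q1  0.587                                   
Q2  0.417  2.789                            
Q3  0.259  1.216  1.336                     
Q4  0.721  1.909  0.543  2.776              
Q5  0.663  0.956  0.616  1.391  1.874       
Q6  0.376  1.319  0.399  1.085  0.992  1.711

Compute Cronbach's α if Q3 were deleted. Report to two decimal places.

α = 0.84

Remaining items: Q1, Q2, Q4, Q5, Q6 (k = 5).
Σσ²ᵢ = 0.587 + 2.789 + 2.776 + 1.874 + 1.711 = 9.737
σ²_T = 9.737 + 2 × 9.829 = 29.395
α (item deleted) = (5/4)·(1 − 9.737/29.395) = 0.84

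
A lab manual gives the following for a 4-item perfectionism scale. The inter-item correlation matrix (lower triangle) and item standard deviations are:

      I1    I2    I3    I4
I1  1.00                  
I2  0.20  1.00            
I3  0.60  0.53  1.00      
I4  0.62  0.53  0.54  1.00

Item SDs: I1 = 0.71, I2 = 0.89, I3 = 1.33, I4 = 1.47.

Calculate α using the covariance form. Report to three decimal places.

Σσ²ᵢ = 0.71² + 0.89² + 1.33² + 1.47² = 5.2260
Covariances σ_ij = r_ij · s_i · s_j:
  σ(I1,I2) = 0.20 × 0.71 × 0.89 = 0.1264
  σ(I1,I3) = 0.60 × 0.71 × 1.33 = 0.5666
  σ(I1,I4) = 0.62 × 0.71 × 1.47 = 0.6471
  σ(I2,I3) = 0.53 × 0.89 × 1.33 = 0.6274
  σ(I2,I4) = 0.53 × 0.89 × 1.47 = 0.6934
  σ(I3,I4) = 0.54 × 1.33 × 1.47 = 1.0558
σ²_T = Σσ²ᵢ + 2·Σσ_ij = 5.2260 + 2 × 3.7167 = 12.6594
α = (4/3)·(1 − 5.2260/12.6594) = 0.783

α = 0.783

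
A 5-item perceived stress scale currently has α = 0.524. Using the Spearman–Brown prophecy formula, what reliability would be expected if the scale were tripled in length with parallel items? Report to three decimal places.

predicted reliability = 0.768

Length factor m = 3
α' = m·α / (1 + (m−1)·α)
   = 3 × 0.524 / (1 + (3 − 1) × 0.524)
   = 1.5720 / 2.0480 = 0.768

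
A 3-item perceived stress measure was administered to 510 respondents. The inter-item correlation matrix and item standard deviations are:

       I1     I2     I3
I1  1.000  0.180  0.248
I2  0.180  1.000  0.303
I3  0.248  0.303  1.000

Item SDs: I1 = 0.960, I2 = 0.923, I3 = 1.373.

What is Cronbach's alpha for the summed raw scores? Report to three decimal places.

Σσ²ᵢ = 0.960² + 0.923² + 1.373² = 3.6587
Covariances σ_ij = r_ij · s_i · s_j:
  σ(I1,I2) = 0.180 × 0.960 × 0.923 = 0.1595
  σ(I1,I3) = 0.248 × 0.960 × 1.373 = 0.3269
  σ(I2,I3) = 0.303 × 0.923 × 1.373 = 0.3840
σ²_T = Σσ²ᵢ + 2·Σσ_ij = 3.6587 + 2 × 0.8704 = 5.3995
α = (3/2)·(1 − 3.6587/5.3995) = 0.484

Cronbach's alpha = 0.484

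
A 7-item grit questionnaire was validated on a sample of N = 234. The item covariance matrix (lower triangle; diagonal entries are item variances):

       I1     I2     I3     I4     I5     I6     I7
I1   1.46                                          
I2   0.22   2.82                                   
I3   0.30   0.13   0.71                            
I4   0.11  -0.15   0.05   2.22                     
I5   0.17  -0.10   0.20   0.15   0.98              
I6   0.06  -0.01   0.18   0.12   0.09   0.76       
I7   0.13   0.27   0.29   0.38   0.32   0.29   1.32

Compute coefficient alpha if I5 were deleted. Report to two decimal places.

α = 0.41

Remaining items: I1, I2, I3, I4, I6, I7 (k = 6).
Σσ²ᵢ = 1.46 + 2.82 + 0.71 + 2.22 + 0.76 + 1.32 = 9.29
σ²_total = 9.29 + 2 × 2.37 = 14.03
α (item deleted) = (6/5)·(1 − 9.29/14.03) = 0.41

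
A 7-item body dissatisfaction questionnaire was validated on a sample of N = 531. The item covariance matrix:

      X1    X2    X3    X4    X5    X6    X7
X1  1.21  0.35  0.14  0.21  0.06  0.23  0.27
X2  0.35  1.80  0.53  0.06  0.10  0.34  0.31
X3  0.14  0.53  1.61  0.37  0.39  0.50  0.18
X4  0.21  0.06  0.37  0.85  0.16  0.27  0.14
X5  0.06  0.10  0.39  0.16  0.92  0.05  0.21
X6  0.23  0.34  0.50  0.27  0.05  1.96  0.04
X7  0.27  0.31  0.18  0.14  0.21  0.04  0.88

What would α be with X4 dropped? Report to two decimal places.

α = 0.56

Remaining items: X1, X2, X3, X5, X6, X7 (k = 6).
sum of item variances = 1.21 + 1.80 + 1.61 + 0.92 + 1.96 + 0.88 = 8.38
total variance = 8.38 + 2 × 3.70 = 15.78
α (item deleted) = (6/5)·(1 − 8.38/15.78) = 0.56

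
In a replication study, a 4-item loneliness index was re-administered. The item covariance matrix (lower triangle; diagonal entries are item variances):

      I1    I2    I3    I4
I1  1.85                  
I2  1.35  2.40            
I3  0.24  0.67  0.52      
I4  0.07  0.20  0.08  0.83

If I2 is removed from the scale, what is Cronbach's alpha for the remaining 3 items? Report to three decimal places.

α = 0.294

Remaining items: I1, I3, I4 (k = 3).
ΣVar(i) = 1.85 + 0.52 + 0.83 = 3.20
total variance = 3.20 + 2 × 0.39 = 3.98
α (item deleted) = (3/2)·(1 − 3.20/3.98) = 0.294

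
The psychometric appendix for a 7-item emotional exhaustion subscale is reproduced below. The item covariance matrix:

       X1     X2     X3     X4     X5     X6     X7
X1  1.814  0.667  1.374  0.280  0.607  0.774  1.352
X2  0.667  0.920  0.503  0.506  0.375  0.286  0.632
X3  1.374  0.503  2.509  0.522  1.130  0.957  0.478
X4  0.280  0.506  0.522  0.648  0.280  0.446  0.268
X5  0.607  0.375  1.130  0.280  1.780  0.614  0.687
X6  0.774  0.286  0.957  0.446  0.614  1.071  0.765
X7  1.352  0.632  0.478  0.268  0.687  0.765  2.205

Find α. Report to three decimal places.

sum of item variances = 1.814 + 0.920 + 2.509 + 0.648 + 1.780 + 1.071 + 2.205 = 10.947
Σ_{i<j} σ_ij = 13.503
total variance = 10.947 + 2 × 13.503 = 37.953
α = (k/(k−1))·(1 − sum of item variances/total variance) = (7/6)·(1 − 10.947/37.953) = 0.830

α = 0.830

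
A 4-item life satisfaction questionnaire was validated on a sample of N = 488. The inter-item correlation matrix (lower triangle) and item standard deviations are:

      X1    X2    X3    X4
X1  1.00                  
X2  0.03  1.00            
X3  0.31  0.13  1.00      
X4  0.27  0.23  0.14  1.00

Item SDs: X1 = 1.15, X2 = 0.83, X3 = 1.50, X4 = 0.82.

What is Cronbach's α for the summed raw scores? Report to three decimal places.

Σσ²ᵢ = 1.15² + 0.83² + 1.50² + 0.82² = 4.9338
Covariances σ_ij = r_ij · s_i · s_j:
  σ(X1,X2) = 0.03 × 1.15 × 0.83 = 0.0286
  σ(X1,X3) = 0.31 × 1.15 × 1.50 = 0.5347
  σ(X1,X4) = 0.27 × 1.15 × 0.82 = 0.2546
  σ(X2,X3) = 0.13 × 0.83 × 1.50 = 0.1618
  σ(X2,X4) = 0.23 × 0.83 × 0.82 = 0.1565
  σ(X3,X4) = 0.14 × 1.50 × 0.82 = 0.1722
σ²_T = Σσ²ᵢ + 2·Σσ_ij = 4.9338 + 2 × 1.3084 = 7.5506
α = (4/3)·(1 − 4.9338/7.5506) = 0.462

α = 0.462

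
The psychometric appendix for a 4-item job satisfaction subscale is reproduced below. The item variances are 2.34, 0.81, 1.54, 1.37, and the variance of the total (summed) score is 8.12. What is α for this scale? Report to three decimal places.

ΣVar(i) = 2.34 + 0.81 + 1.54 + 1.37 = 6.06
α = (k/(k−1))·(1 − ΣVar(i)/total variance) = (4/3)·(1 − 6.06/8.12) = 0.338

α = 0.338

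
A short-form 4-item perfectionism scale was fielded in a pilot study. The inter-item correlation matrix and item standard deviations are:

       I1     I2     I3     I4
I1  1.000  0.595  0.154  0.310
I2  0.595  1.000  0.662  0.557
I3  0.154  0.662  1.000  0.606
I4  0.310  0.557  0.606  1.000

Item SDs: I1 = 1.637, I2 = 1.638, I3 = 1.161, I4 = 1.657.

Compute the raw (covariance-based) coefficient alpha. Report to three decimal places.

coefficient alpha = 0.780

Σσ²ᵢ = 1.637² + 1.638² + 1.161² + 1.657² = 9.4564
Covariances σ_ij = r_ij · s_i · s_j:
  σ(I1,I2) = 0.595 × 1.637 × 1.638 = 1.5954
  σ(I1,I3) = 0.154 × 1.637 × 1.161 = 0.2927
  σ(I1,I4) = 0.310 × 1.637 × 1.657 = 0.8409
  σ(I2,I3) = 0.662 × 1.638 × 1.161 = 1.2589
  σ(I2,I4) = 0.557 × 1.638 × 1.657 = 1.5118
  σ(I3,I4) = 0.606 × 1.161 × 1.657 = 1.1658
σ²_T = Σσ²ᵢ + 2·Σσ_ij = 9.4564 + 2 × 6.6655 = 22.7874
α = (4/3)·(1 − 9.4564/22.7874) = 0.780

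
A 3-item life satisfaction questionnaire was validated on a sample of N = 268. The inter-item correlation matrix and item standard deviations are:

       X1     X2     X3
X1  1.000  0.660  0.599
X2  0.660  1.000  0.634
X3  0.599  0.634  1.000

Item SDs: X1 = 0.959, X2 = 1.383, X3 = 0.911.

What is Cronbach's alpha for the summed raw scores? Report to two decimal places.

Cronbach's alpha = 0.82

Σσ²ᵢ = 0.959² + 1.383² + 0.911² = 3.6623
Covariances σ_ij = r_ij · s_i · s_j:
  σ(X1,X2) = 0.660 × 0.959 × 1.383 = 0.8754
  σ(X1,X3) = 0.599 × 0.959 × 0.911 = 0.5233
  σ(X2,X3) = 0.634 × 1.383 × 0.911 = 0.7988
σ²_T = Σσ²ᵢ + 2·Σσ_ij = 3.6623 + 2 × 2.1975 = 8.0573
α = (3/2)·(1 − 3.6623/8.0573) = 0.82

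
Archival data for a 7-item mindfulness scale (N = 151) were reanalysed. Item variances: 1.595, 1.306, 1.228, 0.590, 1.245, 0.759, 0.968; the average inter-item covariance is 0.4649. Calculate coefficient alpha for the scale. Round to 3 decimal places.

α = 0.837

sum of item variances = 1.595 + 1.306 + 1.228 + 0.590 + 1.245 + 0.759 + 0.968 = 7.691
Sum of the 21 distinct covariances = 21 × 0.4649 = 9.7629
total variance = sum of item variances + 2·Σcov = 7.691 + 2 × 9.7629 = 27.2168
α = (7/6)·(1 − 7.691/27.2168) = 0.837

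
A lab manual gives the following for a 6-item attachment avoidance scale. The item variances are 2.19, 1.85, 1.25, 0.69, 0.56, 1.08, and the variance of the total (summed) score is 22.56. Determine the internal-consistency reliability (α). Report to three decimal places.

ΣVar(i) = 2.19 + 1.85 + 1.25 + 0.69 + 0.56 + 1.08 = 7.62
α = (k/(k−1))·(1 − ΣVar(i)/σ²_total) = (6/5)·(1 − 7.62/22.56) = 0.795

α = 0.795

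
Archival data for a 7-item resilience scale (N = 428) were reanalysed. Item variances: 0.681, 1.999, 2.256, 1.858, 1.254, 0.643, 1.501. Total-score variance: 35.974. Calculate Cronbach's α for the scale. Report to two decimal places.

ΣVar(i) = 0.681 + 1.999 + 2.256 + 1.858 + 1.254 + 0.643 + 1.501 = 10.192
α = (k/(k−1))·(1 − ΣVar(i)/Var(T)) = (7/6)·(1 − 10.192/35.974) = 0.84

α = 0.84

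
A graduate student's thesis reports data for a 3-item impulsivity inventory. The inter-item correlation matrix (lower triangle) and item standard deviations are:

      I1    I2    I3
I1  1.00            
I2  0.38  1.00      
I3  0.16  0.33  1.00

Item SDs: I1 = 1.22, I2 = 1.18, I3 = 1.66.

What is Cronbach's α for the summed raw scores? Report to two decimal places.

α = 0.52

Σσ²ᵢ = 1.22² + 1.18² + 1.66² = 5.6364
Covariances σ_ij = r_ij · s_i · s_j:
  σ(I1,I2) = 0.38 × 1.22 × 1.18 = 0.5470
  σ(I1,I3) = 0.16 × 1.22 × 1.66 = 0.3240
  σ(I2,I3) = 0.33 × 1.18 × 1.66 = 0.6464
σ²_T = Σσ²ᵢ + 2·Σσ_ij = 5.6364 + 2 × 1.5174 = 8.6712
α = (3/2)·(1 − 5.6364/8.6712) = 0.52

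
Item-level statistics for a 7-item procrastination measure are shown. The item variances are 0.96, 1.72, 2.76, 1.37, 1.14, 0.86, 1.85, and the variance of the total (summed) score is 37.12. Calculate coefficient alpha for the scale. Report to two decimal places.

α = 0.83

ΣVar(i) = 0.96 + 1.72 + 2.76 + 1.37 + 1.14 + 0.86 + 1.85 = 10.66
α = (k/(k−1))·(1 − ΣVar(i)/total variance) = (7/6)·(1 − 10.66/37.12) = 0.83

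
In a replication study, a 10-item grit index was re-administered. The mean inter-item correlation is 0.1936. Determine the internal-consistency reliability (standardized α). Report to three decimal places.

α = 0.706

Standardized α = k·r̄ / (1 + (k−1)·r̄) = 10 × 0.1936 / (1 + 9 × 0.1936)
  = 1.9360 / 2.7424 = 0.706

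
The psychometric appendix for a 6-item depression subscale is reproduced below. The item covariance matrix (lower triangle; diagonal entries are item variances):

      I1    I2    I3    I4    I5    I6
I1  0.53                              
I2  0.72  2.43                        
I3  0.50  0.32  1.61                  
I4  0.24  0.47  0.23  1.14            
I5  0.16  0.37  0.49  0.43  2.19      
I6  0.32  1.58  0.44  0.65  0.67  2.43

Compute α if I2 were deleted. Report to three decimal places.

α = 0.639

Remaining items: I1, I3, I4, I5, I6 (k = 5).
Σσ²ᵢ = 0.53 + 1.61 + 1.14 + 2.19 + 2.43 = 7.90
σ²_T = 7.90 + 2 × 4.13 = 16.16
α (item deleted) = (5/4)·(1 − 7.90/16.16) = 0.639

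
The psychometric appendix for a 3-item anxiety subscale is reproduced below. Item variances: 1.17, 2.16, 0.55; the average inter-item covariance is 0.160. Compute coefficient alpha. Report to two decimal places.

coefficient alpha = 0.30

Σσᵢ² = 1.17 + 2.16 + 0.55 = 3.88
Sum of the 3 distinct covariances = 3 × 0.160 = 0.480
Var(T) = Σσᵢ² + 2·Σcov = 3.88 + 2 × 0.480 = 4.840
α = (3/2)·(1 − 3.88/4.840) = 0.30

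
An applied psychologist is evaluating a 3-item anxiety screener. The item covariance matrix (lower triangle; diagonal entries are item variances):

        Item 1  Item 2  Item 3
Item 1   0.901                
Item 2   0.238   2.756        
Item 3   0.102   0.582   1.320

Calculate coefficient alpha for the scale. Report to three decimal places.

sum of item variances = 0.901 + 2.756 + 1.320 = 4.977
Sum of the distinct covariances = 0.922
total variance = 4.977 + 2 × 0.922 = 6.821
α = (k/(k−1))·(1 − sum of item variances/total variance) = (3/2)·(1 − 4.977/6.821) = 0.406

coefficient alpha = 0.406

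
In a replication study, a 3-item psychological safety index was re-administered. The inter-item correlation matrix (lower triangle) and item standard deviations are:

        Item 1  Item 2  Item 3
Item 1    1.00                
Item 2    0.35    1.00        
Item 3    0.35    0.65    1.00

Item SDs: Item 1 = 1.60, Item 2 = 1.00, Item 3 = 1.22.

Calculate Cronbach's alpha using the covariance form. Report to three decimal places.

α = 0.670

Σσ²ᵢ = 1.60² + 1.00² + 1.22² = 5.0484
Covariances σ_ij = r_ij · s_i · s_j:
  σ(Item 1,Item 2) = 0.35 × 1.60 × 1.00 = 0.5600
  σ(Item 1,Item 3) = 0.35 × 1.60 × 1.22 = 0.6832
  σ(Item 2,Item 3) = 0.65 × 1.00 × 1.22 = 0.7930
σ²_T = Σσ²ᵢ + 2·Σσ_ij = 5.0484 + 2 × 2.0362 = 9.1208
α = (3/2)·(1 − 5.0484/9.1208) = 0.670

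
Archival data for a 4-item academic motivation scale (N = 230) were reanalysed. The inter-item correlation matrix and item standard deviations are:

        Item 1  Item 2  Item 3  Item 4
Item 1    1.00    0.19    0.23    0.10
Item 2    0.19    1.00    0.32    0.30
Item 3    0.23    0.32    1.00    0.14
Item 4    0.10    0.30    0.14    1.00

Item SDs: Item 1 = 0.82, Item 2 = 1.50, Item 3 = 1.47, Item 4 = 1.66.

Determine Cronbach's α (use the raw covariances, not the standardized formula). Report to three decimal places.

α = 0.512

Σσ²ᵢ = 0.82² + 1.50² + 1.47² + 1.66² = 7.8389
Covariances σ_ij = r_ij · s_i · s_j:
  σ(Item 1,Item 2) = 0.19 × 0.82 × 1.50 = 0.2337
  σ(Item 1,Item 3) = 0.23 × 0.82 × 1.47 = 0.2772
  σ(Item 1,Item 4) = 0.10 × 0.82 × 1.66 = 0.1361
  σ(Item 2,Item 3) = 0.32 × 1.50 × 1.47 = 0.7056
  σ(Item 2,Item 4) = 0.30 × 1.50 × 1.66 = 0.7470
  σ(Item 3,Item 4) = 0.14 × 1.47 × 1.66 = 0.3416
σ²_T = Σσ²ᵢ + 2·Σσ_ij = 7.8389 + 2 × 2.4412 = 12.7213
α = (4/3)·(1 − 7.8389/12.7213) = 0.512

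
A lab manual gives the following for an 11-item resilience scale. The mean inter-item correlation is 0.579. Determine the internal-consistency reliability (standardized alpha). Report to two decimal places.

α = 0.94

Standardized α = k·r̄ / (1 + (k−1)·r̄) = 11 × 0.579 / (1 + 10 × 0.579)
  = 6.3690 / 6.7900 = 0.94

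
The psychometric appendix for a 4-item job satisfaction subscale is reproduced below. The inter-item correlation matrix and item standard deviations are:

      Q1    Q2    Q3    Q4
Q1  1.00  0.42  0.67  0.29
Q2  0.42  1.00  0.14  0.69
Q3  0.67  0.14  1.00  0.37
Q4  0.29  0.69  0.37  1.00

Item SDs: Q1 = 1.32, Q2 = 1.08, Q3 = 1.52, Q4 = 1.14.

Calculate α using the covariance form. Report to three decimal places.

Σσ²ᵢ = 1.32² + 1.08² + 1.52² + 1.14² = 6.5188
Covariances σ_ij = r_ij · s_i · s_j:
  σ(Q1,Q2) = 0.42 × 1.32 × 1.08 = 0.5988
  σ(Q1,Q3) = 0.67 × 1.32 × 1.52 = 1.3443
  σ(Q1,Q4) = 0.29 × 1.32 × 1.14 = 0.4364
  σ(Q2,Q3) = 0.14 × 1.08 × 1.52 = 0.2298
  σ(Q2,Q4) = 0.69 × 1.08 × 1.14 = 0.8495
  σ(Q3,Q4) = 0.37 × 1.52 × 1.14 = 0.6411
σ²_T = Σσ²ᵢ + 2·Σσ_ij = 6.5188 + 2 × 4.0999 = 14.7186
α = (4/3)·(1 − 6.5188/14.7186) = 0.743

α = 0.743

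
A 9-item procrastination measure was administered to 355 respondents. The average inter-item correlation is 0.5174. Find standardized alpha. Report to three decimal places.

Standardized α = k·r̄ / (1 + (k−1)·r̄) = 9 × 0.5174 / (1 + 8 × 0.5174)
  = 4.6566 / 5.1392 = 0.906

standardized alpha = 0.906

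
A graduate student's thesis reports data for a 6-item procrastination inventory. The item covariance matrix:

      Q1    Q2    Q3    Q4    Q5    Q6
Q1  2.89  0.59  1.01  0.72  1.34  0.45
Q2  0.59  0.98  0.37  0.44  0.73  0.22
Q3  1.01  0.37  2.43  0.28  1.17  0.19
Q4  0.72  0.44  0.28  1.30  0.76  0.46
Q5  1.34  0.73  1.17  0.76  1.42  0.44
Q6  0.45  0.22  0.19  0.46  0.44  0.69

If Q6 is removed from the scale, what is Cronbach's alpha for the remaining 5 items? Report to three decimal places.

Remaining items: Q1, Q2, Q3, Q4, Q5 (k = 5).
Σσ²ᵢ = 2.89 + 0.98 + 2.43 + 1.30 + 1.42 = 9.02
Var(T) = 9.02 + 2 × 7.41 = 23.84
α (item deleted) = (5/4)·(1 − 9.02/23.84) = 0.777

α = 0.777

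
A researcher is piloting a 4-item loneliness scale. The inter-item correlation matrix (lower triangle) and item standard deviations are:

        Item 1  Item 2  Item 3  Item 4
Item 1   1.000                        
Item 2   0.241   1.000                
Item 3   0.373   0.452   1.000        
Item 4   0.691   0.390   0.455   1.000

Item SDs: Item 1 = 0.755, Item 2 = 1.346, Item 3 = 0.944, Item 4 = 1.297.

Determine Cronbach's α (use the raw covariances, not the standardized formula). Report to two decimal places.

Σσ²ᵢ = 0.755² + 1.346² + 0.944² + 1.297² = 4.9551
Covariances σ_ij = r_ij · s_i · s_j:
  σ(Item 1,Item 2) = 0.241 × 0.755 × 1.346 = 0.2449
  σ(Item 1,Item 3) = 0.373 × 0.755 × 0.944 = 0.2658
  σ(Item 1,Item 4) = 0.691 × 0.755 × 1.297 = 0.6767
  σ(Item 2,Item 3) = 0.452 × 1.346 × 0.944 = 0.5743
  σ(Item 2,Item 4) = 0.390 × 1.346 × 1.297 = 0.6808
  σ(Item 3,Item 4) = 0.455 × 0.944 × 1.297 = 0.5571
σ²_T = Σσ²ᵢ + 2·Σσ_ij = 4.9551 + 2 × 2.9996 = 10.9543
α = (4/3)·(1 − 4.9551/10.9543) = 0.73

Cronbach's α = 0.73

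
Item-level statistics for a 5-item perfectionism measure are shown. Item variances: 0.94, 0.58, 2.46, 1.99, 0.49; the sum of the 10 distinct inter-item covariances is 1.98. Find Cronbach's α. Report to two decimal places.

sum of item variances = 0.94 + 0.58 + 2.46 + 1.99 + 0.49 = 6.46
Sum of distinct covariances = 1.98
σ²_T = sum of item variances + 2·Σcov = 6.46 + 2 × 1.98 = 10.42
α = (5/4)·(1 − 6.46/10.42) = 0.48

α = 0.48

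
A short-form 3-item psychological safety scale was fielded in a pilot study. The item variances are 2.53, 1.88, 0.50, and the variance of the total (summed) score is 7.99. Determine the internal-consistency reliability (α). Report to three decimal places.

Σσ²ᵢ = 2.53 + 1.88 + 0.50 = 4.91
α = (k/(k−1))·(1 − Σσ²ᵢ/Var(T)) = (3/2)·(1 − 4.91/7.99) = 0.578

α = 0.578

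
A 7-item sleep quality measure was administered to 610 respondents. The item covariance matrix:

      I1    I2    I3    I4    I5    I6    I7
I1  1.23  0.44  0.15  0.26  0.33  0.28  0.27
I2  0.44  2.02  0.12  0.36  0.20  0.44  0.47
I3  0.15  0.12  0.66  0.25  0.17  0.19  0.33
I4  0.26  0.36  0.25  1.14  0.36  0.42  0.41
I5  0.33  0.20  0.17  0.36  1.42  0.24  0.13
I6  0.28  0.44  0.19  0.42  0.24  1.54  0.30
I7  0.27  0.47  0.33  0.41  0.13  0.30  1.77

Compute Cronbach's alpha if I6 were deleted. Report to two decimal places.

Cronbach's alpha = 0.61

Remaining items: I1, I2, I3, I4, I5, I7 (k = 6).
Σσ²ᵢ = 1.23 + 2.02 + 0.66 + 1.14 + 1.42 + 1.77 = 8.24
Var(T) = 8.24 + 2 × 4.25 = 16.74
α (item deleted) = (6/5)·(1 − 8.24/16.74) = 0.61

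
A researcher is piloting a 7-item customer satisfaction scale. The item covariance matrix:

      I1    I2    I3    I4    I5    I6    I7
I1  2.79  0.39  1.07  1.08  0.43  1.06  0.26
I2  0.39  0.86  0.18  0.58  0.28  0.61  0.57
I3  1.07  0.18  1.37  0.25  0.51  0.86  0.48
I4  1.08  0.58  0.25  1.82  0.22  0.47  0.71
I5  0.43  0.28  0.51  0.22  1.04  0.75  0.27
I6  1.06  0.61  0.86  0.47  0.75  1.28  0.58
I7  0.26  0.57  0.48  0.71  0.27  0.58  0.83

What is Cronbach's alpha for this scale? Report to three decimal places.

Cronbach's alpha = 0.816

Σσ²ᵢ = 2.79 + 0.86 + 1.37 + 1.82 + 1.04 + 1.28 + 0.83 = 9.99
Sum of off-diagonal covariances = 11.61
Var(T) = 9.99 + 2 × 11.61 = 33.21
α = (k/(k−1))·(1 − Σσ²ᵢ/Var(T)) = (7/6)·(1 − 9.99/33.21) = 0.816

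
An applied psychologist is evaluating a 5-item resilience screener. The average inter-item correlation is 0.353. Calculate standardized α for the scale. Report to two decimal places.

Standardized α = k·r̄ / (1 + (k−1)·r̄) = 5 × 0.353 / (1 + 4 × 0.353)
  = 1.7650 / 2.4120 = 0.73

standardized α = 0.73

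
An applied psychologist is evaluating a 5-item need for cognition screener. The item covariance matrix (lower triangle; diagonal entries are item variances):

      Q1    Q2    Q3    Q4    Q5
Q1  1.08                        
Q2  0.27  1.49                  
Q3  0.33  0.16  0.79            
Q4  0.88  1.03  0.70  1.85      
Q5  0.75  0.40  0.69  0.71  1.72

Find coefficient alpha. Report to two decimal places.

Σσᵢ² = 1.08 + 1.49 + 0.79 + 1.85 + 1.72 = 6.93
Sum of off-diagonal covariances = 5.92
Var(T) = 6.93 + 2 × 5.92 = 18.77
α = (k/(k−1))·(1 − Σσᵢ²/Var(T)) = (5/4)·(1 − 6.93/18.77) = 0.79

α = 0.79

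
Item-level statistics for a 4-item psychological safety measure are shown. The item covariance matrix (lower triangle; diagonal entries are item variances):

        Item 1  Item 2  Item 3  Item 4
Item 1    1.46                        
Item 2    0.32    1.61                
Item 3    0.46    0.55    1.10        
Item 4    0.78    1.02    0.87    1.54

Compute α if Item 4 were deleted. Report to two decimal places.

α = 0.58

Remaining items: Item 1, Item 2, Item 3 (k = 3).
Σσ²ᵢ = 1.46 + 1.61 + 1.10 = 4.17
Var(T) = 4.17 + 2 × 1.33 = 6.83
α (item deleted) = (3/2)·(1 − 4.17/6.83) = 0.58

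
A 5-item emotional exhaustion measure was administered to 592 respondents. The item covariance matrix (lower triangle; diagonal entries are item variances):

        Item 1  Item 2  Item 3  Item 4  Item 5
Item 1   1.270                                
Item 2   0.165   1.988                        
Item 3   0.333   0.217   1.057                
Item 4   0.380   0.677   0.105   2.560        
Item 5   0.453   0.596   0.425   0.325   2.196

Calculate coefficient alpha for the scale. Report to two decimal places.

ΣVar(i) = 1.270 + 1.988 + 1.057 + 2.560 + 2.196 = 9.071
Sum of off-diagonal covariances = 3.676
σ²_total = 9.071 + 2 × 3.676 = 16.423
α = (k/(k−1))·(1 − ΣVar(i)/σ²_total) = (5/4)·(1 − 9.071/16.423) = 0.56

α = 0.56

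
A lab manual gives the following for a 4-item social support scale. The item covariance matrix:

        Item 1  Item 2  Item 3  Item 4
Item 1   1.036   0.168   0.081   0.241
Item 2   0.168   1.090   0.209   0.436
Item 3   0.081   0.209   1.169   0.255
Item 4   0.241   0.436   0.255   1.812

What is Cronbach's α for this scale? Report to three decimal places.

Σσ²ᵢ = 1.036 + 1.090 + 1.169 + 1.812 = 5.107
Sum of the distinct covariances = 1.390
σ²_total = 5.107 + 2 × 1.390 = 7.887
α = (k/(k−1))·(1 − Σσ²ᵢ/σ²_total) = (4/3)·(1 − 5.107/7.887) = 0.470

α = 0.470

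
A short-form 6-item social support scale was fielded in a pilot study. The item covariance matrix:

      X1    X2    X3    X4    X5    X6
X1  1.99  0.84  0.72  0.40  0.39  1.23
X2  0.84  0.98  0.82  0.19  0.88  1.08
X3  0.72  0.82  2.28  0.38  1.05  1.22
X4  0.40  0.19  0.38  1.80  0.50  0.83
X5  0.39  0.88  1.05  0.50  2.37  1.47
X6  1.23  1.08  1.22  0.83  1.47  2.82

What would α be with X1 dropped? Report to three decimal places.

α = 0.777

Remaining items: X2, X3, X4, X5, X6 (k = 5).
sum of item variances = 0.98 + 2.28 + 1.80 + 2.37 + 2.82 = 10.25
σ²_total = 10.25 + 2 × 8.42 = 27.09
α (item deleted) = (5/4)·(1 − 10.25/27.09) = 0.777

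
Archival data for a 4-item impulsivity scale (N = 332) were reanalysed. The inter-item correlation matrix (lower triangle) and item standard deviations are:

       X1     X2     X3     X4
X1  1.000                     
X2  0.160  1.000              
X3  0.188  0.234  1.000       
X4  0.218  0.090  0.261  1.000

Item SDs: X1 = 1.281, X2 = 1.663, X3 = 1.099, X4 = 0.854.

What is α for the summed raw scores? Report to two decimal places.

Σσ²ᵢ = 1.281² + 1.663² + 1.099² + 0.854² = 6.3436
Covariances σ_ij = r_ij · s_i · s_j:
  σ(X1,X2) = 0.160 × 1.281 × 1.663 = 0.3408
  σ(X1,X3) = 0.188 × 1.281 × 1.099 = 0.2647
  σ(X1,X4) = 0.218 × 1.281 × 0.854 = 0.2385
  σ(X2,X3) = 0.234 × 1.663 × 1.099 = 0.4277
  σ(X2,X4) = 0.090 × 1.663 × 0.854 = 0.1278
  σ(X3,X4) = 0.261 × 1.099 × 0.854 = 0.2450
σ²_T = Σσ²ᵢ + 2·Σσ_ij = 6.3436 + 2 × 1.6445 = 9.6326
α = (4/3)·(1 − 6.3436/9.6326) = 0.46

α = 0.46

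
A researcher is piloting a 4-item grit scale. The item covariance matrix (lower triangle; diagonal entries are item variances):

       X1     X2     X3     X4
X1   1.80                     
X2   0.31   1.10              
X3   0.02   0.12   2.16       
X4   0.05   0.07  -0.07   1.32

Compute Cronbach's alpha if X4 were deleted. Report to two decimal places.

Remaining items: X1, X2, X3 (k = 3).
Σσ²ᵢ = 1.80 + 1.10 + 2.16 = 5.06
σ²_total = 5.06 + 2 × 0.45 = 5.96
α (item deleted) = (3/2)·(1 − 5.06/5.96) = 0.23

Cronbach's alpha = 0.23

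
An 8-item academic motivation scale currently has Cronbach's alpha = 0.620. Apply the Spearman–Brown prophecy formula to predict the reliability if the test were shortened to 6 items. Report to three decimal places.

Length factor m = 6/8 = 0.7500
α' = m·α / (1 − (1−m)·α)
   = 6/8 × 0.620 / (1 − (1 − 6/8) × 0.620)
   = 0.4650 / 0.8450 = 0.550

predicted reliability = 0.550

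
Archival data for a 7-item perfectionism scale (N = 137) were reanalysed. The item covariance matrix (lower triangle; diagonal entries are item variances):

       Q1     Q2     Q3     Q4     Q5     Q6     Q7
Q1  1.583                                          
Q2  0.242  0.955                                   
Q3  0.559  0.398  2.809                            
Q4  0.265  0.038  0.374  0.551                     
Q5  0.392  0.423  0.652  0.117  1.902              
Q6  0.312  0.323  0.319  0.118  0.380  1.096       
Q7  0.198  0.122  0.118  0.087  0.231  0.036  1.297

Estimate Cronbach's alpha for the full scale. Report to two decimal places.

Σσᵢ² = 1.583 + 0.955 + 2.809 + 0.551 + 1.902 + 1.096 + 1.297 = 10.193
Sum of off-diagonal covariances = 5.704
total variance = 10.193 + 2 × 5.704 = 21.601
α = (k/(k−1))·(1 − Σσᵢ²/total variance) = (7/6)·(1 − 10.193/21.601) = 0.62

Cronbach's alpha = 0.62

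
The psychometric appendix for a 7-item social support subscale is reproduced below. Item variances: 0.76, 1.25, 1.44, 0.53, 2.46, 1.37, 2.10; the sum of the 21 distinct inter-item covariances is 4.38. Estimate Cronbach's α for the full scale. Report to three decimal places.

Σσ²ᵢ = 0.76 + 1.25 + 1.44 + 0.53 + 2.46 + 1.37 + 2.10 = 9.91
Sum of distinct covariances = 4.38
Var(T) = Σσ²ᵢ + 2·Σcov = 9.91 + 2 × 4.38 = 18.67
α = (7/6)·(1 − 9.91/18.67) = 0.547

α = 0.547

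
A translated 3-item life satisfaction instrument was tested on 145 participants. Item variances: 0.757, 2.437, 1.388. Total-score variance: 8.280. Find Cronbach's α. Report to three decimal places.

Cronbach's α = 0.670

ΣVar(i) = 0.757 + 2.437 + 1.388 = 4.582
α = (k/(k−1))·(1 − ΣVar(i)/σ²_total) = (3/2)·(1 − 4.582/8.280) = 0.670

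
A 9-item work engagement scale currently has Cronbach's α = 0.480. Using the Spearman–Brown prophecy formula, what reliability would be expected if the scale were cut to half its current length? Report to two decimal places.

predicted reliability = 0.32

Length factor m = 1/2
α' = m·α / (1 − (1−m)·α)
   = 1/2 × 0.480 / (1 − (1 − 1/2) × 0.480)
   = 0.2400 / 0.7600 = 0.32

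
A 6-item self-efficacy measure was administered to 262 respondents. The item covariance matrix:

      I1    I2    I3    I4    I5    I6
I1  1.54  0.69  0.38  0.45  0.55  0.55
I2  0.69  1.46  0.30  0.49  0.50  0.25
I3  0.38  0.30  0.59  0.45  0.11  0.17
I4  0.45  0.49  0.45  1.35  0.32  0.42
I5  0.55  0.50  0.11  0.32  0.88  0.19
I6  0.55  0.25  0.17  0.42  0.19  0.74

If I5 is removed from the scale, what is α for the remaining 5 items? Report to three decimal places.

α = 0.742

Remaining items: I1, I2, I3, I4, I6 (k = 5).
Σσ²ᵢ = 1.54 + 1.46 + 0.59 + 1.35 + 0.74 = 5.68
σ²_total = 5.68 + 2 × 4.15 = 13.98
α (item deleted) = (5/4)·(1 − 5.68/13.98) = 0.742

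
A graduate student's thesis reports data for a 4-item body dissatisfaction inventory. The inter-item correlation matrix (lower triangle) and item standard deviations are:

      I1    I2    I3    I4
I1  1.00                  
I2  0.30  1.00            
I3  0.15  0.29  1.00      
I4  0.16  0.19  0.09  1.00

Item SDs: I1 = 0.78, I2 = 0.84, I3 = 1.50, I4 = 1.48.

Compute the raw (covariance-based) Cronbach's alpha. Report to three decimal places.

Σσ²ᵢ = 0.78² + 0.84² + 1.50² + 1.48² = 5.7544
Covariances σ_ij = r_ij · s_i · s_j:
  σ(I1,I2) = 0.30 × 0.78 × 0.84 = 0.1966
  σ(I1,I3) = 0.15 × 0.78 × 1.50 = 0.1755
  σ(I1,I4) = 0.16 × 0.78 × 1.48 = 0.1847
  σ(I2,I3) = 0.29 × 0.84 × 1.50 = 0.3654
  σ(I2,I4) = 0.19 × 0.84 × 1.48 = 0.2362
  σ(I3,I4) = 0.09 × 1.50 × 1.48 = 0.1998
σ²_T = Σσ²ᵢ + 2·Σσ_ij = 5.7544 + 2 × 1.3582 = 8.4708
α = (4/3)·(1 − 5.7544/8.4708) = 0.428

α = 0.428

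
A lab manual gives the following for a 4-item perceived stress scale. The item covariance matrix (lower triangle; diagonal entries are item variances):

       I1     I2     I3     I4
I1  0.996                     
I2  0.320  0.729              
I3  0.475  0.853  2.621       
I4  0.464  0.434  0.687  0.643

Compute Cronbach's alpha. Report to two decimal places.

Σσᵢ² = 0.996 + 0.729 + 2.621 + 0.643 = 4.989
Sum of the distinct covariances = 3.233
Var(T) = 4.989 + 2 × 3.233 = 11.455
α = (k/(k−1))·(1 − Σσᵢ²/Var(T)) = (4/3)·(1 − 4.989/11.455) = 0.75

Cronbach's alpha = 0.75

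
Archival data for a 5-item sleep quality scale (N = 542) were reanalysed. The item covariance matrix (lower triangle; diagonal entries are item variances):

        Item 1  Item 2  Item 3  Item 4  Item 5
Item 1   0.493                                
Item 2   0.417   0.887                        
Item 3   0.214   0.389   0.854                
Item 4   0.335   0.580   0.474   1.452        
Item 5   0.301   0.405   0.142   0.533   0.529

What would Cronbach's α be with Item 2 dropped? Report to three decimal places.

α = 0.728

Remaining items: Item 1, Item 3, Item 4, Item 5 (k = 4).
Σσ²ᵢ = 0.493 + 0.854 + 1.452 + 0.529 = 3.328
σ²_total = 3.328 + 2 × 1.999 = 7.326
α (item deleted) = (4/3)·(1 − 3.328/7.326) = 0.728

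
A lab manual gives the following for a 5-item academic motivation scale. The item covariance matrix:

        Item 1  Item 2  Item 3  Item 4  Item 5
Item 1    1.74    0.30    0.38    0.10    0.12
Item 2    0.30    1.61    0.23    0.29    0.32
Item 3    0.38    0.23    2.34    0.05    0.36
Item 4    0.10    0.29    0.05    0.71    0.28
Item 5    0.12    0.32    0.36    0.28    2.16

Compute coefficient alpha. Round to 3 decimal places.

Σσᵢ² = 1.74 + 1.61 + 2.34 + 0.71 + 2.16 = 8.56
Sum of the distinct covariances = 2.43
σ²_total = 8.56 + 2 × 2.43 = 13.42
α = (k/(k−1))·(1 − Σσᵢ²/σ²_total) = (5/4)·(1 − 8.56/13.42) = 0.453

α = 0.453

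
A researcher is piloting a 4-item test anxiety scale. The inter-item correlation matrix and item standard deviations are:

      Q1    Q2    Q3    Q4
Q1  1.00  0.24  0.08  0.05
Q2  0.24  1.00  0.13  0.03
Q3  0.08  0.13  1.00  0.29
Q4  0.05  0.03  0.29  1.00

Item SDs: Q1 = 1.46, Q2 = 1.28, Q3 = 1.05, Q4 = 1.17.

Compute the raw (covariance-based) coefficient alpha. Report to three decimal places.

coefficient alpha = 0.377

Σσ²ᵢ = 1.46² + 1.28² + 1.05² + 1.17² = 6.2414
Covariances σ_ij = r_ij · s_i · s_j:
  σ(Q1,Q2) = 0.24 × 1.46 × 1.28 = 0.4485
  σ(Q1,Q3) = 0.08 × 1.46 × 1.05 = 0.1226
  σ(Q1,Q4) = 0.05 × 1.46 × 1.17 = 0.0854
  σ(Q2,Q3) = 0.13 × 1.28 × 1.05 = 0.1747
  σ(Q2,Q4) = 0.03 × 1.28 × 1.17 = 0.0449
  σ(Q3,Q4) = 0.29 × 1.05 × 1.17 = 0.3563
σ²_T = Σσ²ᵢ + 2·Σσ_ij = 6.2414 + 2 × 1.2324 = 8.7062
α = (4/3)·(1 − 6.2414/8.7062) = 0.377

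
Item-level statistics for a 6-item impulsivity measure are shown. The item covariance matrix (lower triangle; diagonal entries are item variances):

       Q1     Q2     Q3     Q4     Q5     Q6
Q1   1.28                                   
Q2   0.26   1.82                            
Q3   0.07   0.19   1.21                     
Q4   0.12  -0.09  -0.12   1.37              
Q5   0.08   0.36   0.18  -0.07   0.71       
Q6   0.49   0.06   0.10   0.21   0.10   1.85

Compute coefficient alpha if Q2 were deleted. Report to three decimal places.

coefficient alpha = 0.332

Remaining items: Q1, Q3, Q4, Q5, Q6 (k = 5).
ΣVar(i) = 1.28 + 1.21 + 1.37 + 0.71 + 1.85 = 6.42
total variance = 6.42 + 2 × 1.16 = 8.74
α (item deleted) = (5/4)·(1 − 6.42/8.74) = 0.332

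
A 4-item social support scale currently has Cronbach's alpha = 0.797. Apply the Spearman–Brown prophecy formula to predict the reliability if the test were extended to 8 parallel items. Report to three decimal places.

Length factor m = 8/4 = 2.0000
α' = m·α / (1 + (m−1)·α)
   = 8/4 × 0.797 / (1 + (8/4 − 1) × 0.797)
   = 1.5940 / 1.7970 = 0.887

predicted reliability = 0.887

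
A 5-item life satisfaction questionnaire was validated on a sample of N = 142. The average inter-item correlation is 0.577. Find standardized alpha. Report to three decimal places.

Standardized α = k·r̄ / (1 + (k−1)·r̄) = 5 × 0.577 / (1 + 4 × 0.577)
  = 2.8850 / 3.3080 = 0.872

α = 0.872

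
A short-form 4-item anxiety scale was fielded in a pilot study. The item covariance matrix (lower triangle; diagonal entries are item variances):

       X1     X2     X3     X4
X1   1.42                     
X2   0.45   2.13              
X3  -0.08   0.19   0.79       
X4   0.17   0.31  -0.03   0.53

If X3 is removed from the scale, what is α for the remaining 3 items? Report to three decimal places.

α = 0.470

Remaining items: X1, X2, X4 (k = 3).
Σσᵢ² = 1.42 + 2.13 + 0.53 = 4.08
σ²_total = 4.08 + 2 × 0.93 = 5.94
α (item deleted) = (3/2)·(1 − 4.08/5.94) = 0.470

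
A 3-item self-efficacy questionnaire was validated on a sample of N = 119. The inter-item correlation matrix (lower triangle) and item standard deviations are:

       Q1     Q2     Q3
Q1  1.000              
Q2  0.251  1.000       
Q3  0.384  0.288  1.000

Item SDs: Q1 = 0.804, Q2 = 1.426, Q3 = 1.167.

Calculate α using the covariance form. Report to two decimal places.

Σσ²ᵢ = 0.804² + 1.426² + 1.167² = 4.0418
Covariances σ_ij = r_ij · s_i · s_j:
  σ(Q1,Q2) = 0.251 × 0.804 × 1.426 = 0.2878
  σ(Q1,Q3) = 0.384 × 0.804 × 1.167 = 0.3603
  σ(Q2,Q3) = 0.288 × 1.426 × 1.167 = 0.4793
σ²_T = Σσ²ᵢ + 2·Σσ_ij = 4.0418 + 2 × 1.1274 = 6.2966
α = (3/2)·(1 − 4.0418/6.2966) = 0.54

α = 0.54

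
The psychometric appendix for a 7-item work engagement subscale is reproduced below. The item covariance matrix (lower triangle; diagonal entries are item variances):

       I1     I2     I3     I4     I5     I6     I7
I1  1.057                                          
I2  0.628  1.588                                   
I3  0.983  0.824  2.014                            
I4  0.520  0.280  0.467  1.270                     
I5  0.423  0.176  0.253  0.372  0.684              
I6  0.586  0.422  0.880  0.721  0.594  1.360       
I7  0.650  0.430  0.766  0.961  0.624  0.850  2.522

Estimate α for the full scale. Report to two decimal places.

α = 0.82

ΣVar(i) = 1.057 + 1.588 + 2.014 + 1.270 + 0.684 + 1.360 + 2.522 = 10.495
Sum of off-diagonal covariances = 12.410
total variance = 10.495 + 2 × 12.410 = 35.315
α = (k/(k−1))·(1 − ΣVar(i)/total variance) = (7/6)·(1 − 10.495/35.315) = 0.82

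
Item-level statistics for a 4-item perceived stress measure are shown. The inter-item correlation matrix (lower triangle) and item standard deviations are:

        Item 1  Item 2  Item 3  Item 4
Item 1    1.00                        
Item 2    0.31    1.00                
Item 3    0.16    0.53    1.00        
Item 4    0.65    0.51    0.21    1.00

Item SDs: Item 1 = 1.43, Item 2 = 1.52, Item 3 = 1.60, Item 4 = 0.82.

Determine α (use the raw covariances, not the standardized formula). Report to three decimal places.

Σσ²ᵢ = 1.43² + 1.52² + 1.60² + 0.82² = 7.5877
Covariances σ_ij = r_ij · s_i · s_j:
  σ(Item 1,Item 2) = 0.31 × 1.43 × 1.52 = 0.6738
  σ(Item 1,Item 3) = 0.16 × 1.43 × 1.60 = 0.3661
  σ(Item 1,Item 4) = 0.65 × 1.43 × 0.82 = 0.7622
  σ(Item 2,Item 3) = 0.53 × 1.52 × 1.60 = 1.2890
  σ(Item 2,Item 4) = 0.51 × 1.52 × 0.82 = 0.6357
  σ(Item 3,Item 4) = 0.21 × 1.60 × 0.82 = 0.2755
σ²_T = Σσ²ᵢ + 2·Σσ_ij = 7.5877 + 2 × 4.0023 = 15.5923
α = (4/3)·(1 − 7.5877/15.5923) = 0.684

α = 0.684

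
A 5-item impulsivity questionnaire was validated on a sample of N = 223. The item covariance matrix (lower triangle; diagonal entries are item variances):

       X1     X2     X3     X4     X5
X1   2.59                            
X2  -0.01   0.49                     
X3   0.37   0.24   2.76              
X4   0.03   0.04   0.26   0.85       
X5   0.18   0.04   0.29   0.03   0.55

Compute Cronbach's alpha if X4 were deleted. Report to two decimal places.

Cronbach's alpha = 0.34

Remaining items: X1, X2, X3, X5 (k = 4).
sum of item variances = 2.59 + 0.49 + 2.76 + 0.55 = 6.39
Var(T) = 6.39 + 2 × 1.11 = 8.61
α (item deleted) = (4/3)·(1 − 6.39/8.61) = 0.34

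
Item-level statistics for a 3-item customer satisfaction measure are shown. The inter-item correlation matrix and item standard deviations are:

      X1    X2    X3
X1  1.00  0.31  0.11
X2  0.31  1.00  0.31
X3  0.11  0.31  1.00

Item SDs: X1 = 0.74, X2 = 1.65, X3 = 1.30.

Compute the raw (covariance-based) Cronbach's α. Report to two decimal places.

Σσ²ᵢ = 0.74² + 1.65² + 1.30² = 4.9601
Covariances σ_ij = r_ij · s_i · s_j:
  σ(X1,X2) = 0.31 × 0.74 × 1.65 = 0.3785
  σ(X1,X3) = 0.11 × 0.74 × 1.30 = 0.1058
  σ(X2,X3) = 0.31 × 1.65 × 1.30 = 0.6649
σ²_T = Σσ²ᵢ + 2·Σσ_ij = 4.9601 + 2 × 1.1492 = 7.2585
α = (3/2)·(1 − 4.9601/7.2585) = 0.47

α = 0.47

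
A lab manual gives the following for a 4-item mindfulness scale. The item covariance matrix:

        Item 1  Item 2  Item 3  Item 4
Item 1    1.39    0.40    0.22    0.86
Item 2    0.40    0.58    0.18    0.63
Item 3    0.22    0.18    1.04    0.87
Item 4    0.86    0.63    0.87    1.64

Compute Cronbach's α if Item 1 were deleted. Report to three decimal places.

Remaining items: Item 2, Item 3, Item 4 (k = 3).
ΣVar(i) = 0.58 + 1.04 + 1.64 = 3.26
σ²_T = 3.26 + 2 × 1.68 = 6.62
α (item deleted) = (3/2)·(1 − 3.26/6.62) = 0.761

α = 0.761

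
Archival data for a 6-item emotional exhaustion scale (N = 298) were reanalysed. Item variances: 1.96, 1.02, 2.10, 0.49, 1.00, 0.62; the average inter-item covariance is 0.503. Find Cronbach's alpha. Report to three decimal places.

Σσᵢ² = 1.96 + 1.02 + 2.10 + 0.49 + 1.00 + 0.62 = 7.19
Sum of the 15 distinct covariances = 15 × 0.503 = 7.545
total variance = Σσᵢ² + 2·Σcov = 7.19 + 2 × 7.545 = 22.280
α = (6/5)·(1 − 7.19/22.280) = 0.813

Cronbach's alpha = 0.813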